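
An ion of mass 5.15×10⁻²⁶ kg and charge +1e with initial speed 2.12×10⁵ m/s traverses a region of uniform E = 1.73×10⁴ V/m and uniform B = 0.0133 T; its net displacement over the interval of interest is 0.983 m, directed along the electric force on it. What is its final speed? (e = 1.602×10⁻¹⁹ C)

v_f ≈ 3.88×10⁵ m/s

B does no work; ΔKE = |q|E d.
½mv_f² = ½mv₀² + |q|Ed = ½(5.15×10⁻²⁶)(2.12×10⁵)² + (1.602×10⁻¹⁹)(1.73×10⁴)(0.983) ≈ 1.157×10⁻¹⁵ J + 2.724×10⁻¹⁵ J ≈ 3.882×10⁻¹⁵ J.
v_f = √(2·3.882×10⁻¹⁵/5.15×10⁻²⁶) ≈ 3.88×10⁵ m/s.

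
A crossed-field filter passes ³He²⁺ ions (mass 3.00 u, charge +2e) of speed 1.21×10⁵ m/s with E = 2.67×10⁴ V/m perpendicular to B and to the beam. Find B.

B = 0.221 T

Balance of forces in the selector: qE = qvB ⇒ B = E/v.
B = 2.67×10⁴/1.21×10⁵ = 0.221 T.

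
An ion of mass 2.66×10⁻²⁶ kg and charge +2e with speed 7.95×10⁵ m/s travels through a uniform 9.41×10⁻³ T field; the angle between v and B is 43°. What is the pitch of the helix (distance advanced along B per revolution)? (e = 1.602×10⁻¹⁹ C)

v∥ = v cosθ = 7.95×10⁵·cos43° ≈ 5.814×10⁵ m/s.
T = 2πm/(|q|B) = 2π(2.66×10⁻²⁶)/((3.204×10⁻¹⁹)(9.41×10⁻³)) ≈ 5.543×10⁻⁵ s.
pitch = v∥ T = (5.814×10⁵)(5.543×10⁻⁵) ≈ 32.2 m.

p ≈ 32.2 m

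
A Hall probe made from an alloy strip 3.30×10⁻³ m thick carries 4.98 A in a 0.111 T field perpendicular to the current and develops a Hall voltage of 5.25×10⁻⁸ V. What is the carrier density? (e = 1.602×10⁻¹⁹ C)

From V_H = IB/(n e t), n = IB/(V_H e t).
n = (4.98)(0.111)/((5.25×10⁻⁸)(1.602×10⁻¹⁹)(3.30×10⁻³)) ≈ 1.99×10²⁸ m⁻³.

n ≈ 1.99×10²⁸ m⁻³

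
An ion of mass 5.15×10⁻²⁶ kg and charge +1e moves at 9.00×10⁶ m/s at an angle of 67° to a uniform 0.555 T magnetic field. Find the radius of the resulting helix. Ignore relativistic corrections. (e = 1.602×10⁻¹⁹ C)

v⊥ = v sinθ = 9.00×10⁶·sin67° ≈ 8.285×10⁶ m/s.
r = m v⊥/(|q|B) = (5.15×10⁻²⁶)(8.285×10⁶)/((1.602×10⁻¹⁹)(0.555)) ≈ 4.80 m.

r ≈ 4.80 m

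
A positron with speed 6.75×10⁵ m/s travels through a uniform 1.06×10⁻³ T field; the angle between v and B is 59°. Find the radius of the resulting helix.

r ≈ 3.10×10⁻³ m

v⊥ = v sinθ = 6.75×10⁵·sin59° ≈ 5.786×10⁵ m/s.
r = m v⊥/(|q|B) = (9.109×10⁻³¹)(5.786×10⁵)/((1.602×10⁻¹⁹)(1.06×10⁻³)) ≈ 3.10×10⁻³ m.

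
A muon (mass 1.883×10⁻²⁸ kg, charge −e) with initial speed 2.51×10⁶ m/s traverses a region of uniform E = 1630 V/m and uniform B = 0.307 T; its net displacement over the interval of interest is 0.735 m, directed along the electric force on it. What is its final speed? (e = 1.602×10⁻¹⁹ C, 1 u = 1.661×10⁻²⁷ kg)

v_f ≈ 2.89×10⁶ m/s

B does no work; ΔKE = |q|E d.
½mv_f² = ½mv₀² + |q|Ed = ½(1.883×10⁻²⁸)(2.51×10⁶)² + (1.602×10⁻¹⁹)(1630)(0.735) ≈ 5.932×10⁻¹⁶ J + 1.919×10⁻¹⁶ J ≈ 7.851×10⁻¹⁶ J.
v_f = √(2·7.851×10⁻¹⁶/1.883×10⁻²⁸) ≈ 2.89×10⁶ m/s.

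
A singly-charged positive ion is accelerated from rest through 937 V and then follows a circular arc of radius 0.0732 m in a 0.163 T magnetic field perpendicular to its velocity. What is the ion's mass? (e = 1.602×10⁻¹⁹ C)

Combine |q|V = ½mv² and r = mv/(|q|B): eliminate v to get m = qB²r²/(2V).
m = (1.602×10⁻¹⁹)(0.163)²(0.0732)²/(2·937) ≈ 1.22×10⁻²⁶ kg.

m ≈ 1.22×10⁻²⁶ kg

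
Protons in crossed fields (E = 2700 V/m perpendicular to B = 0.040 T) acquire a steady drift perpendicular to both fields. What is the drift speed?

v_d ≈ 6.8×10⁴ m/s

In crossed fields the guiding centre drifts at v_d = |E×B|/B² = E/B, independent of charge and mass.
v_d = 2700/0.040 = 6.8×10⁴ m/s.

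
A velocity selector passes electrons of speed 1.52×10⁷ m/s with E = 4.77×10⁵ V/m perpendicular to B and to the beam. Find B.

Balance of forces in the selector: qE = qvB ⇒ B = E/v.
B = 4.77×10⁵/1.52×10⁷ = 0.0314 T.

B = 0.0314 T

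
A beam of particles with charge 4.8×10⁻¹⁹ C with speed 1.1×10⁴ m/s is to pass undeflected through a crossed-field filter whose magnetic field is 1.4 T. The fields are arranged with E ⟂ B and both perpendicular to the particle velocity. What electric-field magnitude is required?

E = 1.5×10⁴ V/m

For straight-line motion qE = qvB, so E = vB.
E = 1.1×10⁴ × 1.4 = 1.5×10⁴ V/m.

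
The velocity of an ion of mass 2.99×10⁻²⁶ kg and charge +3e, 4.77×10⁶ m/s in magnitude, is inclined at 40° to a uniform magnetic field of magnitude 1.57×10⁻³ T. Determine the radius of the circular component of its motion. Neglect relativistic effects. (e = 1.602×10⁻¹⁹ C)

r ≈ 121 m

v⊥ = v sinθ = 4.77×10⁶·sin40° ≈ 3.066×10⁶ m/s.
r = m v⊥/(|q|B) = (2.99×10⁻²⁶)(3.066×10⁶)/((4.806×10⁻¹⁹)(1.57×10⁻³)) ≈ 121 m.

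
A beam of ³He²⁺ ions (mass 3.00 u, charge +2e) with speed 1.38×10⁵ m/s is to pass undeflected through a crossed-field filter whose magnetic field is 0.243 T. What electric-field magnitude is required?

E = 3.35×10⁴ V/m

For straight-line motion qE = qvB, so E = vB.
E = 1.38×10⁵ × 0.243 = 3.35×10⁴ V/m.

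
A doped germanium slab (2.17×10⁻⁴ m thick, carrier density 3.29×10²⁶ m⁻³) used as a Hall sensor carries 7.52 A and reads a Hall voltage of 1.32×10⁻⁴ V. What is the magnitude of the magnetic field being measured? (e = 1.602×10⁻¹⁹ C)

From V_H = IB/(n e t), B = V_H n e t / I.
B = (1.32×10⁻⁴)(3.29×10²⁶)(1.602×10⁻¹⁹)(2.17×10⁻⁴)/7.52 ≈ 0.201 T.

B ≈ 0.201 T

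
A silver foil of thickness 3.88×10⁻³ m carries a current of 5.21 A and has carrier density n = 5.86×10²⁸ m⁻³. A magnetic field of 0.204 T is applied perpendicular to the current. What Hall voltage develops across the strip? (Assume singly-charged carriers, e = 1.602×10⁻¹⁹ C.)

V_H ≈ 2.92×10⁻⁸ V

V_H = IB/(n e t).
V_H = (5.21)(0.204)/((5.86×10²⁸)(1.602×10⁻¹⁹)(3.88×10⁻³)) ≈ 2.92×10⁻⁸ V.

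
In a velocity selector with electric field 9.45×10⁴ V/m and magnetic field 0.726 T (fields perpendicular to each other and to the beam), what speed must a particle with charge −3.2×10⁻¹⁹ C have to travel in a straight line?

v = 1.30×10⁵ m/s

For undeflected motion the electric and magnetic forces balance: qE = qvB.
v = E/B = 9.45×10⁴/0.726 = 1.30×10⁵ m/s.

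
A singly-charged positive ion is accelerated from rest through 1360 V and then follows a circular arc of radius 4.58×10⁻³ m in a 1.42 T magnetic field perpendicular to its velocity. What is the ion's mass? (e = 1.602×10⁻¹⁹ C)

m ≈ 2.49×10⁻²⁷ kg

Combine |q|V = ½mv² and r = mv/(|q|B): eliminate v to get m = qB²r²/(2V).
m = (1.602×10⁻¹⁹)(1.42)²(4.58×10⁻³)²/(2·1360) ≈ 2.49×10⁻²⁷ kg.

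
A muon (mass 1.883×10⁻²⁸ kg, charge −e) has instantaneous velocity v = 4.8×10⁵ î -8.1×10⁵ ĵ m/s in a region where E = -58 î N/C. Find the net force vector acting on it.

Only an electric field acts, so F = qE = (−1.602×10⁻¹⁹ C)·(-58.0, 0, 0) = (9.29×10⁻¹⁸, 0, 0) N.

F ≈ (9.29×10⁻¹⁸, 0, 0) N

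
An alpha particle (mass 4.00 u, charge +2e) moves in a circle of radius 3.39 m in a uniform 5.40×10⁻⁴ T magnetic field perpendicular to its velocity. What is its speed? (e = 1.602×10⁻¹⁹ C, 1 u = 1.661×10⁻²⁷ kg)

From |q|vB = mv²/r, v = |q|Br/m.
v = (3.204×10⁻¹⁹)(5.40×10⁻⁴)(3.39)/6.644×10⁻²⁷ ≈ 8.83×10⁴ m/s.

v ≈ 8.83×10⁴ m/s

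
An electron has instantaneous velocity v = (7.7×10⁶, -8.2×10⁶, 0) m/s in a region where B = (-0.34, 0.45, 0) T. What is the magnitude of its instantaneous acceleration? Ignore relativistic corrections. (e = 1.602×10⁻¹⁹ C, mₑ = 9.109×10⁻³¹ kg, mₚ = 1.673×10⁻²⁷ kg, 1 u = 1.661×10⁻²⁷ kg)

|a| ≈ 1.19×10¹⁷ m/s²

v×B = (0, 0, 6.77×10⁵) N/C.
F = q v×B = (−1.602×10⁻¹⁹ C)·(0, 0, 6.77×10⁵) = (0, 0, -1.08×10⁻¹³) N.
|a| = |F|/m = 1.085×10⁻¹³/9.109×10⁻³¹ ≈ 1.19×10¹⁷ m/s².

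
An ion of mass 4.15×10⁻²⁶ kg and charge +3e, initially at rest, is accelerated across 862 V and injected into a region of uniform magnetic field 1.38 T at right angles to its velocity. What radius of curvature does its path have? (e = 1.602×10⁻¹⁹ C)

r ≈ 8.84×10⁻³ m

Acceleration: |q|V = ½mv² ⇒ v = √(2|q|V/m) = √(2·4.806×10⁻¹⁹·862/4.15×10⁻²⁶) ≈ 1.413×10⁵ m/s.
In the field: r = mv/(|q|B) = (4.15×10⁻²⁶)(1.413×10⁵)/((4.806×10⁻¹⁹)(1.38)) ≈ 8.84×10⁻³ m.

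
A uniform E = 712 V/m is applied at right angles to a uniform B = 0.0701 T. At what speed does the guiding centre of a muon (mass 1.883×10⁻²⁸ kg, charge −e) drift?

v_d ≈ 1.02×10⁴ m/s

In crossed fields the guiding centre drifts at v_d = |E×B|/B² = E/B, independent of charge and mass.
v_d = 712/0.0701 = 1.02×10⁴ m/s.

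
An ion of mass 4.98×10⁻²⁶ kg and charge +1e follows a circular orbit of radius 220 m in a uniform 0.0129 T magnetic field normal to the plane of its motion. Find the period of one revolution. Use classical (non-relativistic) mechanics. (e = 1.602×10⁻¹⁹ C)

T ≈ 1.51×10⁻⁴ s

The cyclotron period depends only on m, q, B: T = 2πm/(|q|B).
T = 2π(4.98×10⁻²⁶)/((1.602×10⁻¹⁹)(0.0129)) ≈ 1.51×10⁻⁴ s.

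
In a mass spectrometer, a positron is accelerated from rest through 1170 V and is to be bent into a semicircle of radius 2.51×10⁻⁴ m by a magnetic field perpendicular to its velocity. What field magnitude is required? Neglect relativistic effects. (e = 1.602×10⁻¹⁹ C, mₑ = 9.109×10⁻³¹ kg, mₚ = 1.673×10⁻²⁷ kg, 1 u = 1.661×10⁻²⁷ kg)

B ≈ 0.460 T

v = √(2|q|V/m) = √(2·1.602×10⁻¹⁹·1170/9.109×10⁻³¹) ≈ 2.029×10⁷ m/s.
B = mv/(|q|r) = (9.109×10⁻³¹)(2.029×10⁷)/((1.602×10⁻¹⁹)(2.51×10⁻⁴)) ≈ 0.460 T.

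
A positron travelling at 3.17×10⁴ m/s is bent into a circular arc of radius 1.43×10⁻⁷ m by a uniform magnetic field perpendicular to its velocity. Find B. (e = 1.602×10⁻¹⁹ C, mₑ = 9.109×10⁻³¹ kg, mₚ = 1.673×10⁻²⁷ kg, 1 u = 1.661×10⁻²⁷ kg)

From |q|vB = mv²/r, B = mv/(|q|r).
B = (9.109×10⁻³¹)(3.17×10⁴)/((1.602×10⁻¹⁹)(1.43×10⁻⁷)) ≈ 1.26 T.

B ≈ 1.26 T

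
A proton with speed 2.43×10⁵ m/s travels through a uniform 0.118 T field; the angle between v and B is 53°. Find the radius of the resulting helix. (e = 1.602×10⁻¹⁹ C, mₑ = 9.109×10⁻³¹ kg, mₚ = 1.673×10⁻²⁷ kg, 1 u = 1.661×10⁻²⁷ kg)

v⊥ = v sinθ = 2.43×10⁵·sin53° ≈ 1.941×10⁵ m/s.
r = m v⊥/(|q|B) = (1.673×10⁻²⁷)(1.941×10⁵)/((1.602×10⁻¹⁹)(0.118)) ≈ 0.0172 m.

r ≈ 0.0172 m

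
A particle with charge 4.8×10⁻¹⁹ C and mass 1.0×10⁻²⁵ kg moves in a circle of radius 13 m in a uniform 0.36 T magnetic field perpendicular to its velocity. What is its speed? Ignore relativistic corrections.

From |q|vB = mv²/r, v = |q|Br/m.
v = (4.8×10⁻¹⁹)(0.36)(13)/1.0×10⁻²⁵ ≈ 2.2×10⁷ m/s.

v ≈ 2.2×10⁷ m/s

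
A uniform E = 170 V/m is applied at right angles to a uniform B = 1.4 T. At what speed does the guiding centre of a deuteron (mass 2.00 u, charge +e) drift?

v_d ≈ 120 m/s

In crossed fields the guiding centre drifts at v_d = |E×B|/B² = E/B, independent of charge and mass.
v_d = 170/1.4 = 120 m/s.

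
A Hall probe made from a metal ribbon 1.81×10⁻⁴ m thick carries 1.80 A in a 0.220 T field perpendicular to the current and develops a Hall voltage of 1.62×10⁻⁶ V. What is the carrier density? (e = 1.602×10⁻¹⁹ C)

n ≈ 8.43×10²⁷ m⁻³

From V_H = IB/(n e t), n = IB/(V_H e t).
n = (1.80)(0.220)/((1.62×10⁻⁶)(1.602×10⁻¹⁹)(1.81×10⁻⁴)) ≈ 8.43×10²⁷ m⁻³.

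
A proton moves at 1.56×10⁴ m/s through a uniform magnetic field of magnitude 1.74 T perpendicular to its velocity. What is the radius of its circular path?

r ≈ 9.36×10⁻⁵ m

The magnetic force provides the centripetal force: |q|vB = mv²/r.
r = mv/(|q|B) = (1.673×10⁻²⁷)(1.56×10⁴)/((1.602×10⁻¹⁹)(1.74)) ≈ 9.36×10⁻⁵ m.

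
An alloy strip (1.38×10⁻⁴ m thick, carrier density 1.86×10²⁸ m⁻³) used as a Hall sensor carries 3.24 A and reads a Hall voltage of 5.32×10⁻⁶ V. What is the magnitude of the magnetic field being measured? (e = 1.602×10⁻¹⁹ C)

B ≈ 0.675 T

From V_H = IB/(n e t), B = V_H n e t / I.
B = (5.32×10⁻⁶)(1.86×10²⁸)(1.602×10⁻¹⁹)(1.38×10⁻⁴)/3.24 ≈ 0.675 T.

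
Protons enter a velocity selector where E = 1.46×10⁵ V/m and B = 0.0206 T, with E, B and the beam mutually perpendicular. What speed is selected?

Straight-line motion ⇒ electric and magnetic forces cancel, so E = vB.
v = E/B = 1.46×10⁵/0.0206 = 7.09×10⁶ m/s.

v = 7.09×10⁶ m/s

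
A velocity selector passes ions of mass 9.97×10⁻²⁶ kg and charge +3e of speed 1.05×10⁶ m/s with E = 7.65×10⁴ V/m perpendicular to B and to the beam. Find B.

B = 0.0729 T

Balance of forces in the selector: qE = qvB ⇒ B = E/v.
B = 7.65×10⁴/1.05×10⁶ = 0.0729 T.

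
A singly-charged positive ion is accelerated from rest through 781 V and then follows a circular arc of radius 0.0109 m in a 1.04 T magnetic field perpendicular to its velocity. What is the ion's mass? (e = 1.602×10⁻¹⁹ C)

m ≈ 1.32×10⁻²⁶ kg

Combine |q|V = ½mv² and r = mv/(|q|B): eliminate v to get m = qB²r²/(2V).
m = (1.602×10⁻¹⁹)(1.04)²(0.0109)²/(2·781) ≈ 1.32×10⁻²⁶ kg.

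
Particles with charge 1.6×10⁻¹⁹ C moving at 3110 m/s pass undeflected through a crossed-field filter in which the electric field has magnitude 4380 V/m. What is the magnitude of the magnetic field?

B = 1.41 T

Balance of forces in the selector: qE = qvB ⇒ B = E/v.
B = 4380/3110 = 1.41 T.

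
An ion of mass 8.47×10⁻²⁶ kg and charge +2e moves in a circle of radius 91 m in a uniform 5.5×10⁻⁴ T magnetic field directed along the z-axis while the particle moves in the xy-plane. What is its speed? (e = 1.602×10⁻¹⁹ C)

v ≈ 1.9×10⁵ m/s

From |q|vB = mv²/r, v = |q|Br/m.
v = (3.204×10⁻¹⁹)(5.5×10⁻⁴)(91)/8.47×10⁻²⁶ ≈ 1.9×10⁵ m/s.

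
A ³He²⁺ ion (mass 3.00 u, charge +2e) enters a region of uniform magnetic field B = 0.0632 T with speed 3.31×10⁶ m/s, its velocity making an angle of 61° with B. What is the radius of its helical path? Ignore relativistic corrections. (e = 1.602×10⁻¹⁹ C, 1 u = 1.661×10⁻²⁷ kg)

r ≈ 0.712 m

v⊥ = v sinθ = 3.31×10⁶·sin61° ≈ 2.895×10⁶ m/s.
r = m v⊥/(|q|B) = (4.983×10⁻²⁷)(2.895×10⁶)/((3.204×10⁻¹⁹)(0.0632)) ≈ 0.712 m.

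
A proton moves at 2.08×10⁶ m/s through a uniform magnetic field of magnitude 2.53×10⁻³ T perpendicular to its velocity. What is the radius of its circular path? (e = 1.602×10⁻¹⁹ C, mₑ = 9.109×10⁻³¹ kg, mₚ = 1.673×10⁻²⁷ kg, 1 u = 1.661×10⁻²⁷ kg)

The magnetic force provides the centripetal force: |q|vB = mv²/r.
r = mv/(|q|B) = (1.673×10⁻²⁷)(2.08×10⁶)/((1.602×10⁻¹⁹)(2.53×10⁻³)) ≈ 8.59 m.

r ≈ 8.59 m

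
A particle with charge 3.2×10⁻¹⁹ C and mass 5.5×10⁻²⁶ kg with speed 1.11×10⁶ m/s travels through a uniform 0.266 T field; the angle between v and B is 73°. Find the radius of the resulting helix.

v⊥ = v sinθ = 1.11×10⁶·sin73° ≈ 1.061×10⁶ m/s.
r = m v⊥/(|q|B) = (5.5×10⁻²⁶)(1.061×10⁶)/((3.2×10⁻¹⁹)(0.266)) ≈ 0.686 m.

r ≈ 0.686 m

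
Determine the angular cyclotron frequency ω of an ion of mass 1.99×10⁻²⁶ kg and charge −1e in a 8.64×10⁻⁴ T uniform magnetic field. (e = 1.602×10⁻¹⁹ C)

ω = |q|B/m.
ω = (1.602×10⁻¹⁹)(8.64×10⁻⁴)/1.99×10⁻²⁶ ≈ 6960 rad/s.

ω ≈ 6960 rad/s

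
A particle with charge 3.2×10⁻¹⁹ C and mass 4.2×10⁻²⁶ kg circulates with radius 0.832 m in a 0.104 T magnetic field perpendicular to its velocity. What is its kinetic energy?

v = |q|Br/m, then KE = ½mv² = (qBr)²/(2m).
v = (3.2×10⁻¹⁹)(0.104)(0.832)/4.2×10⁻²⁶ ≈ 6.593×10⁵ m/s.
KE = ½(4.2×10⁻²⁶)(6.593×10⁵)² ≈ 9.13×10⁻¹⁵ J = 5.70×10⁴ eV.

KE ≈ 5.70×10⁴ eV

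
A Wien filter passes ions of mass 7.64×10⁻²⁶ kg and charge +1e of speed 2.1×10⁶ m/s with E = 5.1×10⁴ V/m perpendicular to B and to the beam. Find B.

Balance of forces in the selector: qE = qvB ⇒ B = E/v.
B = 5.1×10⁴/2.1×10⁶ = 0.024 T.

B = 0.024 T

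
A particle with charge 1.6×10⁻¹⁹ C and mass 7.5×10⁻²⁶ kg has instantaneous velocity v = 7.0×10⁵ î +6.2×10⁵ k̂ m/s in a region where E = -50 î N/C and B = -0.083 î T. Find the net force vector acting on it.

v×B = (0, -5.15×10⁴, 0) N/C.
E + v×B = (-50.0, -5.15×10⁴, 0) N/C.
F = q(E + v×B) = (1.6×10⁻¹⁹ C)·(-50.0, -5.15×10⁴, 0) = (-8.00×10⁻¹⁸, -8.23×10⁻¹⁵, 0) N.

F ≈ (-8.00×10⁻¹⁸, -8.23×10⁻¹⁵, 0) N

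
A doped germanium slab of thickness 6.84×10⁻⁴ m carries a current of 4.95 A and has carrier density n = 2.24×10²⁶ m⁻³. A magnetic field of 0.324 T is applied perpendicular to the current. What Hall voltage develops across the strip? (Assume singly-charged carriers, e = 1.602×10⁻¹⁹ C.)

V_H ≈ 6.53×10⁻⁵ V

V_H = IB/(n e t).
V_H = (4.95)(0.324)/((2.24×10²⁶)(1.602×10⁻¹⁹)(6.84×10⁻⁴)) ≈ 6.53×10⁻⁵ V.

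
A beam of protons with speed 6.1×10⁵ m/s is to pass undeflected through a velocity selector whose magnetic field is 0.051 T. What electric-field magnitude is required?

For straight-line motion qE = qvB, so E = vB.
E = 6.1×10⁵ × 0.051 = 3.1×10⁴ V/m.

E = 3.1×10⁴ V/m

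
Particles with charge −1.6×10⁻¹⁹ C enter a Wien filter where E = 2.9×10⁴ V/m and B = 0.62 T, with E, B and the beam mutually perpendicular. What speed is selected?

v = 4.7×10⁴ m/s

Zero net Lorentz force requires |qE| = |q v×B|, i.e. E = vB.
v = E/B = 2.9×10⁴/0.62 = 4.7×10⁴ m/s.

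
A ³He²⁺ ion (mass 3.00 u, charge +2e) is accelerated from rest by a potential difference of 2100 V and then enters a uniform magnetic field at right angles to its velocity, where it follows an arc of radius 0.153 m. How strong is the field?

v = √(2|q|V/m) = √(2·3.204×10⁻¹⁹·2100/4.983×10⁻²⁷) ≈ 5.197×10⁵ m/s.
B = mv/(|q|r) = (4.983×10⁻²⁷)(5.197×10⁵)/((3.204×10⁻¹⁹)(0.153)) ≈ 0.0528 T.

B ≈ 0.0528 T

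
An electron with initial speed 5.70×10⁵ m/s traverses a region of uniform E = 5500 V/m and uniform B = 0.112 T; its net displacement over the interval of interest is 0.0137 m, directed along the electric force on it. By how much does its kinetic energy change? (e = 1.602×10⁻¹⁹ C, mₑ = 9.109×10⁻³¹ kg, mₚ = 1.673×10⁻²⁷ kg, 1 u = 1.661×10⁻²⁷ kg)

The magnetic force is always ⟂ v and does no work; only the electric force changes KE.
ΔKE = F_E · d = |q|E d = (1.602×10⁻¹⁹)(5500)(0.0137) ≈ 1.21×10⁻¹⁷ J.

ΔKE ≈ 1.21×10⁻¹⁷ J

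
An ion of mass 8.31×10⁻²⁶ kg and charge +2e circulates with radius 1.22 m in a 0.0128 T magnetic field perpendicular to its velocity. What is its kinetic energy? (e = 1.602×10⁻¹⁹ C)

v = |q|Br/m, then KE = ½mv² = (qBr)²/(2m).
v = (3.204×10⁻¹⁹)(0.0128)(1.22)/8.31×10⁻²⁶ ≈ 6.021×10⁴ m/s.
KE = ½(8.31×10⁻²⁶)(6.021×10⁴)² ≈ 1.51×10⁻¹⁶ J = 940 eV.

KE ≈ 940 eV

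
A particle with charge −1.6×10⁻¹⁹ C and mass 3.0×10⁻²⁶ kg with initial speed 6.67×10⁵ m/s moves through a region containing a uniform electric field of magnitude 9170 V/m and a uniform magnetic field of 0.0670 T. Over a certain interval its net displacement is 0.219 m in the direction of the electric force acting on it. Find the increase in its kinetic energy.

ΔKE ≈ 3.21×10⁻¹⁶ J

The magnetic force is always ⟂ v and does no work; only the electric force changes KE.
ΔKE = F_E · d = |q|E d = (1.6×10⁻¹⁹)(9170)(0.219) ≈ 3.21×10⁻¹⁶ J.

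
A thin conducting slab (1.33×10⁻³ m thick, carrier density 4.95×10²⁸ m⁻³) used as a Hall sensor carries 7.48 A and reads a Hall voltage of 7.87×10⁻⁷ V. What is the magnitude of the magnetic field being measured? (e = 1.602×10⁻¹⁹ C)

B ≈ 1.11 T

From V_H = IB/(n e t), B = V_H n e t / I.
B = (7.87×10⁻⁷)(4.95×10²⁸)(1.602×10⁻¹⁹)(1.33×10⁻³)/7.48 ≈ 1.11 T.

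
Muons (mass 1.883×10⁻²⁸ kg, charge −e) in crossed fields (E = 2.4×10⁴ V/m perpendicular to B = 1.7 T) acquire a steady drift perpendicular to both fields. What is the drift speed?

v_d ≈ 1.4×10⁴ m/s

In crossed fields the guiding centre drifts at v_d = |E×B|/B² = E/B, independent of charge and mass.
v_d = 2.4×10⁴/1.7 = 1.4×10⁴ m/s.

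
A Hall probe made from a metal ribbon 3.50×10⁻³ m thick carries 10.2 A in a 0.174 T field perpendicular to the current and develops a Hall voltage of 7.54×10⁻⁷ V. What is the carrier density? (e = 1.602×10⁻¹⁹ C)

n ≈ 4.20×10²⁷ m⁻³

From V_H = IB/(n e t), n = IB/(V_H e t).
n = (10.2)(0.174)/((7.54×10⁻⁷)(1.602×10⁻¹⁹)(3.50×10⁻³)) ≈ 4.20×10²⁷ m⁻³.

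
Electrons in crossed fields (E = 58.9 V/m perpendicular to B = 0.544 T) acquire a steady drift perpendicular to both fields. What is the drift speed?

In crossed fields the guiding centre drifts at v_d = |E×B|/B² = E/B, independent of charge and mass.
v_d = 58.9/0.544 = 108 m/s.

v_d ≈ 108 m/s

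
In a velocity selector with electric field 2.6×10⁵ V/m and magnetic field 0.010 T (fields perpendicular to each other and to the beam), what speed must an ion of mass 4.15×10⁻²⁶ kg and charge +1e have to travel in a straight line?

Zero net Lorentz force requires |qE| = |q v×B|, i.e. E = vB.
v = E/B = 2.6×10⁵/0.010 = 2.6×10⁷ m/s.

v = 2.6×10⁷ m/s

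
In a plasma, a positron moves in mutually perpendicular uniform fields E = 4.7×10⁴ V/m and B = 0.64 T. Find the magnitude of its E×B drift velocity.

v_d ≈ 7.3×10⁴ m/s

The E×B drift speed is v_d = E/B.
v_d = 4.7×10⁴/0.64 = 7.3×10⁴ m/s.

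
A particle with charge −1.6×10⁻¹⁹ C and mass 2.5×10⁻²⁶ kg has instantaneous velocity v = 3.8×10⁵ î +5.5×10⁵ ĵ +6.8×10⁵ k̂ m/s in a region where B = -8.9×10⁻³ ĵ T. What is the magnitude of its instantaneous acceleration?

|a| ≈ 4.44×10¹⁰ m/s²

v×B = (6050, 0, -3380) N/C.
F = q v×B = (−1.6×10⁻¹⁹ C)·(6050, 0, -3380) = (-9.68×10⁻¹⁶, 0, 5.41×10⁻¹⁶) N.
|a| = |F|/m = 1.109×10⁻¹⁵/2.5×10⁻²⁶ ≈ 4.44×10¹⁰ m/s².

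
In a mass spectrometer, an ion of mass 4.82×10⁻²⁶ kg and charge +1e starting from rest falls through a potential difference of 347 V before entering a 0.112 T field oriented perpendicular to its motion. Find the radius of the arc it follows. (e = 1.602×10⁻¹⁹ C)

Acceleration: |q|V = ½mv² ⇒ v = √(2|q|V/m) = √(2·1.602×10⁻¹⁹·347/4.82×10⁻²⁶) ≈ 4.803×10⁴ m/s.
In the field: r = mv/(|q|B) = (4.82×10⁻²⁶)(4.803×10⁴)/((1.602×10⁻¹⁹)(0.112)) ≈ 0.129 m.

r ≈ 0.129 m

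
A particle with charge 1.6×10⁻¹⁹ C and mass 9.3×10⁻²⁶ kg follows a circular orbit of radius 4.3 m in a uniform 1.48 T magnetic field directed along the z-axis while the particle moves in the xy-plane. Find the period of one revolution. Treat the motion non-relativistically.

T ≈ 2.47×10⁻⁶ s

The cyclotron period depends only on m, q, B: T = 2πm/(|q|B).
T = 2π(9.3×10⁻²⁶)/((1.6×10⁻¹⁹)(1.48)) ≈ 2.47×10⁻⁶ s.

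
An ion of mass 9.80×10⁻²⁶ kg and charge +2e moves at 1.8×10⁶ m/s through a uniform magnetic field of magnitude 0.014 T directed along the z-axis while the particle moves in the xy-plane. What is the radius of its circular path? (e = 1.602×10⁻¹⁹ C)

The magnetic force provides the centripetal force: |q|vB = mv²/r.
r = mv/(|q|B) = (9.80×10⁻²⁶)(1.8×10⁶)/((3.204×10⁻¹⁹)(0.014)) ≈ 39 m.

r ≈ 39 m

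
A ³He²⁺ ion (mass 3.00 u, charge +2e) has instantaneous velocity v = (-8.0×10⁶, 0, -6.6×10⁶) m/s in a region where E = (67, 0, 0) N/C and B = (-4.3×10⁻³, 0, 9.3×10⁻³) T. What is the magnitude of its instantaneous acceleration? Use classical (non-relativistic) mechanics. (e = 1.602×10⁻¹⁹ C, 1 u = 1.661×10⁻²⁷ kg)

v×B = (0, 1.03×10⁵, 0) N/C.
E + v×B = (67.0, 1.03×10⁵, 0) N/C.
F = q(E + v×B) = (3.204×10⁻¹⁹ C)·(67.0, 1.03×10⁵, 0) = (2.15×10⁻¹⁷, 3.29×10⁻¹⁴, 0) N.
|a| = |F|/m = 3.293×10⁻¹⁴/4.983×10⁻²⁷ ≈ 6.61×10¹² m/s².

|a| ≈ 6.61×10¹² m/s²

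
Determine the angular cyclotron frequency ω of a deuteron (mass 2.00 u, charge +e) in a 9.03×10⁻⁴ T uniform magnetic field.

ω ≈ 4.35×10⁴ rad/s

ω = |q|B/m.
ω = (1.602×10⁻¹⁹)(9.03×10⁻⁴)/3.322×10⁻²⁷ ≈ 4.35×10⁴ rad/s.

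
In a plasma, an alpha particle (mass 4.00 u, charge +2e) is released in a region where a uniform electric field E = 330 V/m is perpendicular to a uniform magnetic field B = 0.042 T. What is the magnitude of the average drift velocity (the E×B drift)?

v_d ≈ 7900 m/s

The E×B drift speed is v_d = E/B.
v_d = 330/0.042 = 7900 m/s.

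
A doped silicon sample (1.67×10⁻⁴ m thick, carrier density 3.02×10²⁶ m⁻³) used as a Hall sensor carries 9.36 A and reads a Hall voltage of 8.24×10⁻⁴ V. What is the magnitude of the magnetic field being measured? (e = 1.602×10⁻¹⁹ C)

B ≈ 0.711 T

From V_H = IB/(n e t), B = V_H n e t / I.
B = (8.24×10⁻⁴)(3.02×10²⁶)(1.602×10⁻¹⁹)(1.67×10⁻⁴)/9.36 ≈ 0.711 T.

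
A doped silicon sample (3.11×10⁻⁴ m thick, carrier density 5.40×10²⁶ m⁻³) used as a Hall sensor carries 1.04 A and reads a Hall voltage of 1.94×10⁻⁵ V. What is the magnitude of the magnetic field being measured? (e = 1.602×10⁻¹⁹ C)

B ≈ 0.502 T

From V_H = IB/(n e t), B = V_H n e t / I.
B = (1.94×10⁻⁵)(5.40×10²⁶)(1.602×10⁻¹⁹)(3.11×10⁻⁴)/1.04 ≈ 0.502 T.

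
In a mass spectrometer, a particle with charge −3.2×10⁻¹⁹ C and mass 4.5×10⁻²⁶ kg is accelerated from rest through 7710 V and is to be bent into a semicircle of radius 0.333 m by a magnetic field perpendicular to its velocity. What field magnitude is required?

v = √(2|q|V/m) = √(2·3.2×10⁻¹⁹·7710/4.5×10⁻²⁶) ≈ 3.311×10⁵ m/s.
B = mv/(|q|r) = (4.5×10⁻²⁶)(3.311×10⁵)/((3.2×10⁻¹⁹)(0.333)) ≈ 0.140 T.

B ≈ 0.140 T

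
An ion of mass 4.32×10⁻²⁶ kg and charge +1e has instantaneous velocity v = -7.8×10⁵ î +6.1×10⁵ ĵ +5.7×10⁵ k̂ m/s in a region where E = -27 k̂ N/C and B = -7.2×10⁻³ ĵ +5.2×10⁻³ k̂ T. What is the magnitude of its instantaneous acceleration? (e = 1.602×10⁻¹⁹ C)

v×B = (7280, 4060, 5620) N/C.
E + v×B = (7280, 4060, 5590) N/C.
F = q(E + v×B) = (1.602×10⁻¹⁹ C)·(7280, 4060, 5590) = (1.17×10⁻¹⁵, 6.50×10⁻¹⁶, 8.95×10⁻¹⁶) N.
|a| = |F|/m = 1.607×10⁻¹⁵/4.32×10⁻²⁶ ≈ 3.72×10¹⁰ m/s².

|a| ≈ 3.72×10¹⁰ m/s²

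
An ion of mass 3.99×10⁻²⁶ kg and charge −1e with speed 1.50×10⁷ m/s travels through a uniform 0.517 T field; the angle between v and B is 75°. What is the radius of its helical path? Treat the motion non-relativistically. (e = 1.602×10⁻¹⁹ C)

r ≈ 6.98 m

v⊥ = v sinθ = 1.50×10⁷·sin75° ≈ 1.449×10⁷ m/s.
r = m v⊥/(|q|B) = (3.99×10⁻²⁶)(1.449×10⁷)/((1.602×10⁻¹⁹)(0.517)) ≈ 6.98 m.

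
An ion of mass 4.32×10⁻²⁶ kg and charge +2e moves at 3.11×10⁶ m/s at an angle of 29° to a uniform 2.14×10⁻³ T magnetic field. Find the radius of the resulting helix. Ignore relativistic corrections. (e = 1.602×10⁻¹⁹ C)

r ≈ 95.0 m

v⊥ = v sinθ = 3.11×10⁶·sin29° ≈ 1.508×10⁶ m/s.
r = m v⊥/(|q|B) = (4.32×10⁻²⁶)(1.508×10⁶)/((3.204×10⁻¹⁹)(2.14×10⁻³)) ≈ 95.0 m.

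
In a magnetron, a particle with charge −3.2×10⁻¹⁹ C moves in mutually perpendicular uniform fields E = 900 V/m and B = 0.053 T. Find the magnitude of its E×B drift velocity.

The steady drift has the magnetic force balancing the electric force, so v_d = E/B.
v_d = 900/0.053 = 1.7×10⁴ m/s.

v_d ≈ 1.7×10⁴ m/s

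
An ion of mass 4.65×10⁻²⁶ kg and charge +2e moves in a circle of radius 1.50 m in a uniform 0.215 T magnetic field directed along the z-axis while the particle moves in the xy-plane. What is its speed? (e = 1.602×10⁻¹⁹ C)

v ≈ 2.22×10⁶ m/s

From |q|vB = mv²/r, v = |q|Br/m.
v = (3.204×10⁻¹⁹)(0.215)(1.50)/4.65×10⁻²⁶ ≈ 2.22×10⁶ m/s.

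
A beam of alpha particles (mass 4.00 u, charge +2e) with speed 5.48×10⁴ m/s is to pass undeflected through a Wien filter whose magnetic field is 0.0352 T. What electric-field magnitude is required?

E = 1930 V/m

For straight-line motion qE = qvB, so E = vB.
E = 5.48×10⁴ × 0.0352 = 1930 V/m.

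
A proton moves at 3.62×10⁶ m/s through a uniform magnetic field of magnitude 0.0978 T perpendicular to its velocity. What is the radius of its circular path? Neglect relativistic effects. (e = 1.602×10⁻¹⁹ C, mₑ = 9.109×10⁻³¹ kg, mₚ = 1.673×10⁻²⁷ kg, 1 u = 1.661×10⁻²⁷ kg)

The magnetic force provides the centripetal force: |q|vB = mv²/r.
r = mv/(|q|B) = (1.673×10⁻²⁷)(3.62×10⁶)/((1.602×10⁻¹⁹)(0.0978)) ≈ 0.387 m.

r ≈ 0.387 m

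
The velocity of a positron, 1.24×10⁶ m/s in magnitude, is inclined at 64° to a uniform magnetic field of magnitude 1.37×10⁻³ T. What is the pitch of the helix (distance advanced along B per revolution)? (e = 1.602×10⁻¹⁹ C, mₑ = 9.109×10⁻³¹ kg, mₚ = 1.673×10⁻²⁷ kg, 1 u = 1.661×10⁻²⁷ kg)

v∥ = v cosθ = 1.24×10⁶·cos64° ≈ 5.436×10⁵ m/s.
T = 2πm/(|q|B) = 2π(9.109×10⁻³¹)/((1.602×10⁻¹⁹)(1.37×10⁻³)) ≈ 2.608×10⁻⁸ s.
pitch = v∥ T = (5.436×10⁵)(2.608×10⁻⁸) ≈ 0.0142 m.

p ≈ 0.0142 m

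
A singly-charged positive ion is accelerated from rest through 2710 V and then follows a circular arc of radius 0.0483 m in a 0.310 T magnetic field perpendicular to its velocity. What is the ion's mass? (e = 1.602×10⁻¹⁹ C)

Combine |q|V = ½mv² and r = mv/(|q|B): eliminate v to get m = qB²r²/(2V).
m = (1.602×10⁻¹⁹)(0.310)²(0.0483)²/(2·2710) ≈ 6.63×10⁻²⁷ kg.

m ≈ 6.63×10⁻²⁷ kg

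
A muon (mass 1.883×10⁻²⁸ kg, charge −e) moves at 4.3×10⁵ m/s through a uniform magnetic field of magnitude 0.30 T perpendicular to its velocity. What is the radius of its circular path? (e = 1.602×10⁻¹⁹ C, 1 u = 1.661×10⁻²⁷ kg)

r ≈ 1.7×10⁻³ m

The magnetic force provides the centripetal force: |q|vB = mv²/r.
r = mv/(|q|B) = (1.883×10⁻²⁸)(4.3×10⁵)/((1.602×10⁻¹⁹)(0.30)) ≈ 1.7×10⁻³ m.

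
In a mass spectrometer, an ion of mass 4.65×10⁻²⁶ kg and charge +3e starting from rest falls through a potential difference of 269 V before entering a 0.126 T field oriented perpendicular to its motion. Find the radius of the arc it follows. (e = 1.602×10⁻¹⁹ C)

r ≈ 0.0573 m

Acceleration: |q|V = ½mv² ⇒ v = √(2|q|V/m) = √(2·4.806×10⁻¹⁹·269/4.65×10⁻²⁶) ≈ 7.457×10⁴ m/s.
In the field: r = mv/(|q|B) = (4.65×10⁻²⁶)(7.457×10⁴)/((4.806×10⁻¹⁹)(0.126)) ≈ 0.0573 m.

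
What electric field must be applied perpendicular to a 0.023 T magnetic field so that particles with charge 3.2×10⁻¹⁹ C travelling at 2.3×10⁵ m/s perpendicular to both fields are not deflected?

For straight-line motion qE = qvB, so E = vB.
E = 2.3×10⁵ × 0.023 = 5300 V/m.

E = 5300 V/m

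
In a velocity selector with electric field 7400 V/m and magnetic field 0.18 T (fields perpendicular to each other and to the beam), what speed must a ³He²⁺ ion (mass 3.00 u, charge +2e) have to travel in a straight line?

Straight-line motion ⇒ electric and magnetic forces cancel, so E = vB.
v = E/B = 7400/0.18 = 4.1×10⁴ m/s.
The result is independent of the particle's charge and mass.

v = 4.1×10⁴ m/s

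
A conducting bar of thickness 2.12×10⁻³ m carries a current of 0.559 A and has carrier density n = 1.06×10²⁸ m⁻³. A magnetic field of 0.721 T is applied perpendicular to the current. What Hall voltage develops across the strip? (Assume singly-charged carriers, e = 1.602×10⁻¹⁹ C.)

V_H ≈ 1.12×10⁻⁷ V

V_H = IB/(n e t).
V_H = (0.559)(0.721)/((1.06×10²⁸)(1.602×10⁻¹⁹)(2.12×10⁻³)) ≈ 1.12×10⁻⁷ V.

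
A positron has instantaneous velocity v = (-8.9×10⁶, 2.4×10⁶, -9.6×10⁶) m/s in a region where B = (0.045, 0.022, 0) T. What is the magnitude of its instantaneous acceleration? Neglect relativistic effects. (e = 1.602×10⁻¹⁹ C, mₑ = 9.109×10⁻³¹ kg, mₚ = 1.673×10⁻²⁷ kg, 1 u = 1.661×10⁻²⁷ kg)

|a| ≈ 1.00×10¹⁷ m/s²

v×B = (2.11×10⁵, -4.32×10⁵, -3.04×10⁵) N/C.
F = q v×B = (1.602×10⁻¹⁹ C)·(2.11×10⁵, -4.32×10⁵, -3.04×10⁵) = (3.38×10⁻¹⁴, -6.92×10⁻¹⁴, -4.87×10⁻¹⁴) N.
|a| = |F|/m = 9.112×10⁻¹⁴/9.109×10⁻³¹ ≈ 1.00×10¹⁷ m/s².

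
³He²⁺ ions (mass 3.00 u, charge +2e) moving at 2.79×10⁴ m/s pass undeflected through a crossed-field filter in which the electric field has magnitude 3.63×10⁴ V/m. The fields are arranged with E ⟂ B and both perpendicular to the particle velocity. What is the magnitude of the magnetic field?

Balance of forces in the selector: qE = qvB ⇒ B = E/v.
B = 3.63×10⁴/2.79×10⁴ = 1.30 T.

B = 1.30 T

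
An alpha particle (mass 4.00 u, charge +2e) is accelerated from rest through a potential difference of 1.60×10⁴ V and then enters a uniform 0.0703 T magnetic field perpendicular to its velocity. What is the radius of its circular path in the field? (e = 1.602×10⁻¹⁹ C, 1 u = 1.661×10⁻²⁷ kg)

r ≈ 0.366 m

Acceleration: |q|V = ½mv² ⇒ v = √(2|q|V/m) = √(2·3.204×10⁻¹⁹·1.60×10⁴/6.644×10⁻²⁷) ≈ 1.242×10⁶ m/s.
In the field: r = mv/(|q|B) = (6.644×10⁻²⁷)(1.242×10⁶)/((3.204×10⁻¹⁹)(0.0703)) ≈ 0.366 m.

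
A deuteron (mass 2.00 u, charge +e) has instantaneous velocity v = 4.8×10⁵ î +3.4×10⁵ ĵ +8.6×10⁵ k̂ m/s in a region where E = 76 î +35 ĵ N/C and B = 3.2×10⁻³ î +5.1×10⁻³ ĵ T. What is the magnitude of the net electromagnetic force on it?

v×B = (-4390, 2750, 1360) N/C.
E + v×B = (-4310, 2790, 1360) N/C.
F = q(E + v×B) = (1.602×10⁻¹⁹ C)·(-4310, 2790, 1360) = (-6.90×10⁻¹⁶, 4.46×10⁻¹⁶, 2.18×10⁻¹⁶) N.
|F| = 8.51×10⁻¹⁶ N.

|F| ≈ 8.51×10⁻¹⁶ N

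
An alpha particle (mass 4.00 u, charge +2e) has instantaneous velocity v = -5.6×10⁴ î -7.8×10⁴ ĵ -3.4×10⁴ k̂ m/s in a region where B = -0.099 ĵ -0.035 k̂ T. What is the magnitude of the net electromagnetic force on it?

|F| ≈ 1.90×10⁻¹⁵ N

v×B = (-636, -1960, 5540) N/C.
F = q v×B = (3.204×10⁻¹⁹ C)·(-636, -1960, 5540) = (-2.04×10⁻¹⁶, -6.28×10⁻¹⁶, 1.78×10⁻¹⁵) N.
|F| = 1.90×10⁻¹⁵ N.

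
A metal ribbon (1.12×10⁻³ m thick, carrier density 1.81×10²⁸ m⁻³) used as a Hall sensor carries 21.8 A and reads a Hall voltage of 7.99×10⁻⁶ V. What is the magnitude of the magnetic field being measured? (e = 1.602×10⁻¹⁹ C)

From V_H = IB/(n e t), B = V_H n e t / I.
B = (7.99×10⁻⁶)(1.81×10²⁸)(1.602×10⁻¹⁹)(1.12×10⁻³)/21.8 ≈ 1.19 T.

B ≈ 1.19 T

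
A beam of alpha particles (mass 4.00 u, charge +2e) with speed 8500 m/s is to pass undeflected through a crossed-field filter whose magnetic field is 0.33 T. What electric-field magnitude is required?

For straight-line motion qE = qvB, so E = vB.
E = 8500 × 0.33 = 2800 V/m.

E = 2800 V/m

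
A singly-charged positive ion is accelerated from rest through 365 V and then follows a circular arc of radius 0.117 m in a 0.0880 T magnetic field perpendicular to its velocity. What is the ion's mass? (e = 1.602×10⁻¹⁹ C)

m ≈ 2.33×10⁻²⁶ kg

Combine |q|V = ½mv² and r = mv/(|q|B): eliminate v to get m = qB²r²/(2V).
m = (1.602×10⁻¹⁹)(0.0880)²(0.117)²/(2·365) ≈ 2.33×10⁻²⁶ kg.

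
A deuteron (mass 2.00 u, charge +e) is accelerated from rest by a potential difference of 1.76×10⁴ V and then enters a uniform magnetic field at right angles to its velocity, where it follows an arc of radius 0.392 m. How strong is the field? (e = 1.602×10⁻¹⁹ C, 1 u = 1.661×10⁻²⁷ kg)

v = √(2|q|V/m) = √(2·1.602×10⁻¹⁹·1.76×10⁴/3.322×10⁻²⁷) ≈ 1.303×10⁶ m/s.
B = mv/(|q|r) = (3.322×10⁻²⁷)(1.303×10⁶)/((1.602×10⁻¹⁹)(0.392)) ≈ 0.0689 T.

B ≈ 0.0689 T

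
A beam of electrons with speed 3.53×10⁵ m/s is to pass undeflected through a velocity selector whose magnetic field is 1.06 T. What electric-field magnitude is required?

For straight-line motion qE = qvB, so E = vB.
E = 3.53×10⁵ × 1.06 = 3.74×10⁵ V/m.

E = 3.74×10⁵ V/m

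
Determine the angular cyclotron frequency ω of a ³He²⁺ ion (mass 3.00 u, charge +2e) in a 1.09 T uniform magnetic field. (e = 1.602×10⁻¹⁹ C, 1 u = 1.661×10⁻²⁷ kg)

ω ≈ 7.01×10⁷ rad/s

ω = |q|B/m.
ω = (3.204×10⁻¹⁹)(1.09)/4.983×10⁻²⁷ ≈ 7.01×10⁷ rad/s.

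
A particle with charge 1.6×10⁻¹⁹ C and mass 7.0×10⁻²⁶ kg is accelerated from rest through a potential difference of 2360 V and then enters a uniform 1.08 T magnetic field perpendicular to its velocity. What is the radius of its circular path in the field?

r ≈ 0.0421 m

Acceleration: |q|V = ½mv² ⇒ v = √(2|q|V/m) = √(2·1.6×10⁻¹⁹·2360/7.0×10⁻²⁶) ≈ 1.039×10⁵ m/s.
In the field: r = mv/(|q|B) = (7.0×10⁻²⁶)(1.039×10⁵)/((1.6×10⁻¹⁹)(1.08)) ≈ 0.0421 m.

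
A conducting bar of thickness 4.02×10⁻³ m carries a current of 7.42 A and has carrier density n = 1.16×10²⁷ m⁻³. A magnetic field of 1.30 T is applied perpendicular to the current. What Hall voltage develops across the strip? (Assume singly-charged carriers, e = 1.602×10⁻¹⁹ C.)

V_H ≈ 1.29×10⁻⁵ V

V_H = IB/(n e t).
V_H = (7.42)(1.30)/((1.16×10²⁷)(1.602×10⁻¹⁹)(4.02×10⁻³)) ≈ 1.29×10⁻⁵ V.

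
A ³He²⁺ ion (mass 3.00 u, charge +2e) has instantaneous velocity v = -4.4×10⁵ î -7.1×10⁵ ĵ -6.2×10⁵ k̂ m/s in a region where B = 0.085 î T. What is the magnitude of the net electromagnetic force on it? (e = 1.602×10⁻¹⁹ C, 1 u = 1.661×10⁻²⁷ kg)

v×B = (0, -5.27×10⁴, 6.04×10⁴) N/C.
F = q v×B = (3.204×10⁻¹⁹ C)·(0, -5.27×10⁴, 6.04×10⁴) = (0, -1.69×10⁻¹⁴, 1.93×10⁻¹⁴) N.
|F| = 2.57×10⁻¹⁴ N.

|F| ≈ 2.57×10⁻¹⁴ N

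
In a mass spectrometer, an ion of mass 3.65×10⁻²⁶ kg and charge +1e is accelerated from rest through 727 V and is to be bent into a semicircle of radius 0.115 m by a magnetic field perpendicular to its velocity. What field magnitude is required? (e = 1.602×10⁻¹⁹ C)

v = √(2|q|V/m) = √(2·1.602×10⁻¹⁹·727/3.65×10⁻²⁶) ≈ 7.989×10⁴ m/s.
B = mv/(|q|r) = (3.65×10⁻²⁶)(7.989×10⁴)/((1.602×10⁻¹⁹)(0.115)) ≈ 0.158 T.

B ≈ 0.158 T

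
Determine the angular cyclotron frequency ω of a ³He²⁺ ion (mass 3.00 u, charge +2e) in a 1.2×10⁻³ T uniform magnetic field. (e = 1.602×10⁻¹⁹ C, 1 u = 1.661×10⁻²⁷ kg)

ω = |q|B/m.
ω = (3.204×10⁻¹⁹)(1.2×10⁻³)/4.983×10⁻²⁷ ≈ 7.7×10⁴ rad/s.

ω ≈ 7.7×10⁴ rad/s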